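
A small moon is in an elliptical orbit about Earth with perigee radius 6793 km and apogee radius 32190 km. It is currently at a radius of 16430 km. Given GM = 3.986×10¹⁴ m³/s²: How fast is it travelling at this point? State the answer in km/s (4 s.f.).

Semi-major axis a = (r_p + r_a)/2 = 19492 km = 1.949×10⁷ m.
Vis-viva: v² = μ(2/r − 1/a) = 3.986×10¹⁴ × (1.217×10⁻⁷ − 5.130×10⁻⁸) = 2.807×10⁷ m²/s².
v = 5298 m/s = 5.298 km/s.

v ≈ 5.298 km/s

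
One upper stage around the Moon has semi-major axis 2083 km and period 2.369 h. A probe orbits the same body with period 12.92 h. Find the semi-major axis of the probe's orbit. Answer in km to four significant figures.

Kepler's third law: a³ ∝ T², so a₂ = a₁ (T₂/T₁)^(2/3).
T₂/T₁ = 5.454, (T₂/T₁)^(2/3) = 3.098.
a₂ = 2083 × 3.098 = 6454 km.

a₂ ≈ 6454 km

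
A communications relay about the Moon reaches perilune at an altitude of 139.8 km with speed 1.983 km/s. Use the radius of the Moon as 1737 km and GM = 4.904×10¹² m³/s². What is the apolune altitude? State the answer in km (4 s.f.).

r_p = 1737 + 139.8 = 1876.8 km = 1.877×10⁶ m.
Specific energy ε = v²/2 − μ/r = -6.468×10⁵ J/kg, so a = −μ/(2ε) = 3.791×10⁶ m.
The apsides satisfy r_p + r_a = 2a, so the apolune radius is 2a − r_p = 5.705×10⁶ m = 5705.0 km.
Apolune altitude = 5705.0 − 1737 = 3968.0 km.

apolune altitude ≈ 3968 km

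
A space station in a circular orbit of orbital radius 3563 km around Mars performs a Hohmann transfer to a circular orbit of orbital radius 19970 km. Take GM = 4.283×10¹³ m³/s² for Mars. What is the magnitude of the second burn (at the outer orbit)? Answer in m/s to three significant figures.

Δv ≈ 659 m/s

r₁ = 3563 km = 3.563×10⁶ m.
r₂ = 19970 km = 1.997×10⁷ m.
Transfer ellipse a_t = (r₁ + r₂)/2 = 1.177×10⁷ m.
At r₁: circular v_c1 = √(μ/r₁) = 3467 m/s; transfer-periapsis v_p = √[μ(2/r₁ − 1/a_t)] = 4517 m/s.
At r₂: circular v_c2 = √(μ/r₂) = 1464 m/s; transfer-apoapsis v_a = √[μ(2/r₂ − 1/a_t)] = 805.9 m/s.
Δv₂ = v_c2 − v_a = 658.6 m/s.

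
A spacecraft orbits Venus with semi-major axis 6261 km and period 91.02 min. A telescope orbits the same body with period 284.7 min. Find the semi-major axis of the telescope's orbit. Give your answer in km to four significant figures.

a₂ ≈ 13390 km

Kepler's third law: a³ ∝ T², so a₂ = a₁ (T₂/T₁)^(2/3).
T₂/T₁ = 3.128, (T₂/T₁)^(2/3) = 2.139.
a₂ = 6261 × 2.139 = 13390 km.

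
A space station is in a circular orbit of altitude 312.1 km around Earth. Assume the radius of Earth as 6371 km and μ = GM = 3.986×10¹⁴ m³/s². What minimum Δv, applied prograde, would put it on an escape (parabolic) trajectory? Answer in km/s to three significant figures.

r = 6371 + 312.1 = 6683.1 km = 6.6831×10⁶ m.
Circular speed v_c = √(μ/r) = 7723 m/s.
Escape speed v_esc = √(2μ/r) = √2 × v_c = 10920 m/s.
Δv = v_esc − v_c = 3199 m/s = 3.199 km/s.

Δv ≈ 3.20 km/s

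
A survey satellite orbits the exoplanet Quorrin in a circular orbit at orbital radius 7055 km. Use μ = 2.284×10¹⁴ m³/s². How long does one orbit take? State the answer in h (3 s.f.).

T ≈ 2.16 h

r = 7055 km = 7.055×10⁶ m.
Kepler's third law: T = 2π√(r³/μ) = 2π√((7.055×10⁶)³ / 2.284×10¹⁴).
r³/μ = 1.537×10⁶ s², so T = 2π × 1.240×10³ = 7.791×10³ s.
Converting: 7.791×10³ s ÷ 3600 = 2.164 h.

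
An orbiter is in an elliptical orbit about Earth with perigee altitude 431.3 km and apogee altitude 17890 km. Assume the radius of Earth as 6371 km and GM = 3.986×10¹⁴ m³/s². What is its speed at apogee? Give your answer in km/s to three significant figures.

r_p = 6371 + 431.3 = 6802.3 km = 6.8023×10⁶ m.
r_a = 6371 + 17890 = 24261 km = 2.4261×10⁷ m.
Semi-major axis a = (r_p + r_a)/2 = 15532 km = 1.553×10⁷ m.
Vis-viva: v² = μ(2/r − 1/a) = 3.986×10¹⁴ × (8.244×10⁻⁸ − 6.438×10⁻⁸) = 7.196×10⁶ m²/s².
v = 2682 m/s = 2.682 km/s.

v ≈ 2.68 km/s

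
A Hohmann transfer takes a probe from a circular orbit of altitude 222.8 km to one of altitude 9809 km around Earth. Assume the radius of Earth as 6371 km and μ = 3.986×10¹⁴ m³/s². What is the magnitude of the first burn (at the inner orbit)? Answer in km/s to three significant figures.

Δv ≈ 1.49 km/s

r₁ = 6371 + 222.8 = 6593.8 km = 6.5938×10⁶ m.
r₂ = 6371 + 9809 = 16180 km = 1.6180×10⁷ m.
Transfer ellipse a_t = (r₁ + r₂)/2 = 1.139×10⁷ m.
At r₁: circular v_c1 = √(μ/r₁) = 7775 m/s; transfer-perigee v_p = √[μ(2/r₁ − 1/a_t)] = 9268 m/s.
Δv₁ = v_p − v_c1 = 1493 m/s.
= 1.493 km/s.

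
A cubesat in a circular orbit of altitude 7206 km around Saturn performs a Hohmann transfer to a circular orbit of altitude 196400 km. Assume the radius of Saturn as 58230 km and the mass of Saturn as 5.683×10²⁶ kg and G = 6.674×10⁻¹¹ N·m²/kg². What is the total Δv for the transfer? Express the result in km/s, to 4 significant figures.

μ = GM = 6.674×10⁻¹¹ × 5.683×10²⁶ = 3.793×10¹⁶ m³/s².
r₁ = 58230 + 7206 = 65436 km = 6.5436×10⁷ m.
r₂ = 58230 + 196400 = 254630 km = 2.5463×10⁸ m.
Transfer ellipse a_t = (r₁ + r₂)/2 = 1.600×10⁸ m.
At r₁: circular v_c1 = √(μ/r₁) = 24080 m/s; transfer-perikrone v_p = √[μ(2/r₁ − 1/a_t)] = 30370 m/s.
Δv₁ = v_p − v_c1 = 6293 m/s.
At r₂: circular v_c2 = √(μ/r₂) = 12200 m/s; transfer-apokrone v_a = √[μ(2/r₂ − 1/a_t)] = 7804 m/s.
Δv₂ = v_c2 − v_a = 4400 m/s.
Total Δv = Δv₁ + Δv₂ = 10690 m/s = 10.69 km/s.

Δv_total ≈ 10.69 km/s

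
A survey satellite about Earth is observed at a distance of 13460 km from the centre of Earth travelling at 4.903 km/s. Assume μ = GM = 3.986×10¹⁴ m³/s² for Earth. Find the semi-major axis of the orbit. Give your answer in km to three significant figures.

a ≈ 11300 km

r = 1.346×10⁷ m.
Specific orbital energy ε = v²/2 − μ/r = (4903)²/2 − 3.986×10¹⁴/1.346×10⁷ = -1.759×10⁷ J/kg.
Since ε = −μ/(2a), a = −μ/(2ε) = 1.133×10⁷ m = 11328 km.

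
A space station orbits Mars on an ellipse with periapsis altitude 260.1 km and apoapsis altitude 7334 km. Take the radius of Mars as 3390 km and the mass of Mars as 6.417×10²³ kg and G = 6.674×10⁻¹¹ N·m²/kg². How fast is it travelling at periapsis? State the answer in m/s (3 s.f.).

v ≈ 4180 m/s

μ = GM = 6.674×10⁻¹¹ × 6.417×10²³ = 4.283×10¹³ m³/s².
r_p = 3390 + 260.1 = 3650.1 km = 3.6501×10⁶ m.
r_a = 3390 + 7334 = 10724 km = 1.0724×10⁷ m.
Semi-major axis a = (r_p + r_a)/2 = 7187.1 km = 7.187×10⁶ m.
Vis-viva: v² = μ(2/r − 1/a) = 4.283×10¹³ × (5.479×10⁻⁷ − 1.391×10⁻⁷) = 1.751×10⁷ m²/s².
v = 4184 m/s.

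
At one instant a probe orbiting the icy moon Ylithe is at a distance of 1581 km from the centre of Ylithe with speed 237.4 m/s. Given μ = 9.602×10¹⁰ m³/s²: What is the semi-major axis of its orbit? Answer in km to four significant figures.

r = 1.581×10⁶ m.
Specific orbital energy ε = v²/2 − μ/r = (237.4)²/2 − 9.602×10¹⁰/1.581×10⁶ = -3.255×10⁴ J/kg.
Since ε = −μ/(2a), a = −μ/(2ε) = 1.475×10⁶ m = 1474.8 km.

a ≈ 1475 km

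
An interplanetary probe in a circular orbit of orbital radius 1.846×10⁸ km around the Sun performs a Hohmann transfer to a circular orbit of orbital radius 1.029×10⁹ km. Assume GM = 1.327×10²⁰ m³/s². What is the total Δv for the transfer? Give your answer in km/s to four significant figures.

Δv_total ≈ 13.20 km/s

r₁ = 1.846×10⁸ km = 1.846×10¹¹ m.
r₂ = 1.029×10⁹ km = 1.029×10¹² m.
Transfer ellipse a_t = (r₁ + r₂)/2 = 6.068×10¹¹ m.
At r₁: circular v_c1 = √(μ/r₁) = 26810 m/s; transfer-perihelion v_p = √[μ(2/r₁ − 1/a_t)] = 34910 m/s.
Δv₁ = v_p − v_c1 = 8103 m/s.
At r₂: circular v_c2 = √(μ/r₂) = 11360 m/s; transfer-aphelion v_a = √[μ(2/r₂ − 1/a_t)] = 6264 m/s.
Δv₂ = v_c2 − v_a = 5093 m/s.
Total Δv = Δv₁ + Δv₂ = 13200 m/s = 13.20 km/s.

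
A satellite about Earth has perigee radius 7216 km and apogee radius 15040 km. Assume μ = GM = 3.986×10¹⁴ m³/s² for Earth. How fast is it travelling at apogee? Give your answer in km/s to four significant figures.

Semi-major axis a = (r_p + r_a)/2 = 11128 km = 1.113×10⁷ m.
Vis-viva: v² = μ(2/r − 1/a) = 3.986×10¹⁴ × (1.330×10⁻⁷ − 8.986×10⁻⁸) = 1.719×10⁷ m²/s².
v = 4146 m/s = 4.146 km/s.

v ≈ 4.146 km/s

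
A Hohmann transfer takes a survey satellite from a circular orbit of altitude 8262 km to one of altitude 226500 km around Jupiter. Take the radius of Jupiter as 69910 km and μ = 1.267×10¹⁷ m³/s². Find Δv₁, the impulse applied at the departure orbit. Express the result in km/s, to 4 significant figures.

r₁ = 69910 + 8262 = 78172 km = 7.8172×10⁷ m.
r₂ = 69910 + 226500 = 296410 km = 2.9641×10⁸ m.
Transfer ellipse a_t = (r₁ + r₂)/2 = 1.873×10⁸ m.
At r₁: circular v_c1 = √(μ/r₁) = 40260 m/s; transfer-perijove v_p = √[μ(2/r₁ − 1/a_t)] = 50650 m/s.
Δv₁ = v_p − v_c1 = 10390 m/s.
= 10.39 km/s.

Δv ≈ 10.39 km/s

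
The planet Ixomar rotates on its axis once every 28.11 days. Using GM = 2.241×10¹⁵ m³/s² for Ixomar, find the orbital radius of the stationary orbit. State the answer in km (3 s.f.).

T = 28.11 days = 2.429×10⁶ s.
A synchronous orbit has period T, so by Kepler's third law a = (μT²/4π²)^(1/3).
μT²/4π² = 2.241×10¹⁵ × (2.429×10⁶)² / 39.48 = 3.348×10²⁶ m³.
a = 6.944×10⁸ m = 6.9440×10⁵ km.

r_sync ≈ 6.94×10⁵ km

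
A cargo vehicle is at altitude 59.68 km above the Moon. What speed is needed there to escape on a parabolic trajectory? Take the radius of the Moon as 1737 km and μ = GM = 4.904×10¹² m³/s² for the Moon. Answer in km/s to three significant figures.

v_esc ≈ 2.34 km/s

r = 1737 + 59.68 = 1796.7 km = 1.7967×10⁶ m.
Escape speed v_esc = √(2μ/r) = √(2 × 4.904×10¹² / 1.797×10⁶) = √(5.459×10⁶) = 2336 m/s.
= 2.336 km/s.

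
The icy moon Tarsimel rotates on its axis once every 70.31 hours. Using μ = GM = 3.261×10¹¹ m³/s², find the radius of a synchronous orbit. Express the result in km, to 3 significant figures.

T = 70.31 hours = 2.531×10⁵ s.
A synchronous orbit has period T, so by Kepler's third law a = (μT²/4π²)^(1/3).
μT²/4π² = 3.261×10¹¹ × (2.531×10⁵)² / 39.48 = 5.292×10²⁰ m³.
a = 8.089×10⁶ m = 8088.7 km.

r_sync ≈ 8090 km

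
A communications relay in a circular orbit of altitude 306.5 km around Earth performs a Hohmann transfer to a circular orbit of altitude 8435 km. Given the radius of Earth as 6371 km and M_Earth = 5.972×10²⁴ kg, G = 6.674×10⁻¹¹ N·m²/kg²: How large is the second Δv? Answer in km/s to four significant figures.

μ = GM = 6.674×10⁻¹¹ × 5.972×10²⁴ = 3.986×10¹⁴ m³/s².
r₁ = 6371 + 306.5 = 6677.5 km = 6.6775×10⁶ m.
r₂ = 6371 + 8435 = 14806 km = 1.4806×10⁷ m.
Transfer ellipse a_t = (r₁ + r₂)/2 = 1.074×10⁷ m.
At r₁: circular v_c1 = √(μ/r₁) = 7726 m/s; transfer-perigee v_p = √[μ(2/r₁ − 1/a_t)] = 9070 m/s.
At r₂: circular v_c2 = √(μ/r₂) = 5188 m/s; transfer-apogee v_a = √[μ(2/r₂ − 1/a_t)] = 4091 m/s.
Δv₂ = v_c2 − v_a = 1098 m/s.
= 1.098 km/s.

Δv ≈ 1.098 km/s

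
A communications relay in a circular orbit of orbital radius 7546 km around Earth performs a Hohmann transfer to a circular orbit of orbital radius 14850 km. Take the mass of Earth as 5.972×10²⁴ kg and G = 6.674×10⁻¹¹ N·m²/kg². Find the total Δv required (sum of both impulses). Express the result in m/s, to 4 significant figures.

Δv_total ≈ 2029 m/s

μ = GM = 6.674×10⁻¹¹ × 5.972×10²⁴ = 3.986×10¹⁴ m³/s².
r₁ = 7546 km = 7.546×10⁶ m.
r₂ = 14850 km = 1.485×10⁷ m.
Transfer ellipse a_t = (r₁ + r₂)/2 = 1.120×10⁷ m.
At r₁: circular v_c1 = √(μ/r₁) = 7268 m/s; transfer-perigee v_p = √[μ(2/r₁ − 1/a_t)] = 8369 m/s.
Δv₁ = v_p − v_c1 = 1102 m/s.
At r₂: circular v_c2 = √(μ/r₂) = 5181 m/s; transfer-apogee v_a = √[μ(2/r₂ − 1/a_t)] = 4253 m/s.
Δv₂ = v_c2 − v_a = 927.9 m/s.
Total Δv = Δv₁ + Δv₂ = 2029 m/s.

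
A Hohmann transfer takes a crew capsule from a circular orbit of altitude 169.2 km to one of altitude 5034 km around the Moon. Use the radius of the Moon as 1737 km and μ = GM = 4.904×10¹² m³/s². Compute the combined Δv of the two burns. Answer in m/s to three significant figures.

Δv_total ≈ 687 m/s

r₁ = 1737 + 169.2 = 1906.2 km = 1.9062×10⁶ m.
r₂ = 1737 + 5034 = 6771.0 km = 6.7710×10⁶ m.
Transfer ellipse a_t = (r₁ + r₂)/2 = 4.339×10⁶ m.
At r₁: circular v_c1 = √(μ/r₁) = 1604 m/s; transfer-perilune v_p = √[μ(2/r₁ − 1/a_t)] = 2004 m/s.
Δv₁ = v_p − v_c1 = 399.8 m/s.
At r₂: circular v_c2 = √(μ/r₂) = 851.0 m/s; transfer-apolune v_a = √[μ(2/r₂ − 1/a_t)] = 564.1 m/s.
Δv₂ = v_c2 − v_a = 286.9 m/s.
Total Δv = Δv₁ + Δv₂ = 686.7 m/s.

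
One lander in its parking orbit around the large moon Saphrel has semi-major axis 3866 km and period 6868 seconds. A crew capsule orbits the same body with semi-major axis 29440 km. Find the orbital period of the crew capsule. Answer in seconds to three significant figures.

T₂ ≈ 1.44×10⁵ seconds

Kepler's third law: T² ∝ a³, so T₂ = T₁ (a₂/a₁)^(3/2).
a₂/a₁ = 7.615, (a₂/a₁)^(3/2) = 21.01.
T₂ = 6868 × 21.01 = 1.443×10⁵ seconds.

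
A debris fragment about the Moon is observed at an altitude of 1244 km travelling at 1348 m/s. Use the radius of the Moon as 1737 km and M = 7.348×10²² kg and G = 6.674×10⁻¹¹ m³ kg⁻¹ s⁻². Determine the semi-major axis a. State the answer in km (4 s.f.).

a ≈ 3329 km

μ = GM = 6.674×10⁻¹¹ × 7.348×10²² = 4.904×10¹² m³/s².
r = 1737 + 1244 = 2981.0 km = 2.981×10⁶ m.
Vis-viva rearranged: 1/a = 2/r − v²/μ = 6.709×10⁻⁷ − 3.705×10⁻⁷ = 3.004×10⁻⁷ m⁻¹.
a = 3.329×10⁶ m = 3329.1 km.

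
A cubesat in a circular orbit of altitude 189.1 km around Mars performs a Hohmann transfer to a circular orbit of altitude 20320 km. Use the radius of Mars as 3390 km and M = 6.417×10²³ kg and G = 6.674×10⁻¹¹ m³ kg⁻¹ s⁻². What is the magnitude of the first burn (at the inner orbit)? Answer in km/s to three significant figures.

μ = GM = 6.674×10⁻¹¹ × 6.417×10²³ = 4.283×10¹³ m³/s².
r₁ = 3390 + 189.1 = 3579.1 km = 3.5791×10⁶ m.
r₂ = 3390 + 20320 = 23710 km = 2.3710×10⁷ m.
Transfer ellipse a_t = (r₁ + r₂)/2 = 1.364×10⁷ m.
At r₁: circular v_c1 = √(μ/r₁) = 3459 m/s; transfer-periapsis v_p = √[μ(2/r₁ − 1/a_t)] = 4560 m/s.
Δv₁ = v_p − v_c1 = 1101 m/s.
= 1.101 km/s.

Δv ≈ 1.10 km/s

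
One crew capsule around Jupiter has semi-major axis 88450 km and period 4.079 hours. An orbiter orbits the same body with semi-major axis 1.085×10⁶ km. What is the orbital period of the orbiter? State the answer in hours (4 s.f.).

T₂ ≈ 175.2 hours

Kepler's third law: T² ∝ a³, so T₂ = T₁ (a₂/a₁)^(3/2).
a₂/a₁ = 12.27, (a₂/a₁)^(3/2) = 42.96.
T₂ = 4.079 × 42.96 = 175.2 hours.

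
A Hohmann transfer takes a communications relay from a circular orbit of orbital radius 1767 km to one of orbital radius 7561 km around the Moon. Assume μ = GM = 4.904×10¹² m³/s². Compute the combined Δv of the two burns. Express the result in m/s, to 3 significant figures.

r₁ = 1767 km = 1.767×10⁶ m.
r₂ = 7561 km = 7.561×10⁶ m.
Transfer ellipse a_t = (r₁ + r₂)/2 = 4.664×10⁶ m.
At r₁: circular v_c1 = √(μ/r₁) = 1666 m/s; transfer-perilune v_p = √[μ(2/r₁ − 1/a_t)] = 2121 m/s.
Δv₁ = v_p − v_c1 = 455.2 m/s.
At r₂: circular v_c2 = √(μ/r₂) = 805.4 m/s; transfer-apolune v_a = √[μ(2/r₂ − 1/a_t)] = 495.7 m/s.
Δv₂ = v_c2 − v_a = 309.6 m/s.
Total Δv = Δv₁ + Δv₂ = 764.8 m/s.

Δv_total ≈ 765 m/s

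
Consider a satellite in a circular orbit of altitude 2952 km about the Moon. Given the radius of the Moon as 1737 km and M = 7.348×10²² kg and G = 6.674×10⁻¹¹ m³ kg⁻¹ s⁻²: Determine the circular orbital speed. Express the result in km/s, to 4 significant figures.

v ≈ 1.023 km/s

μ = GM = 6.674×10⁻¹¹ × 7.348×10²² = 4.904×10¹² m³/s².
r = 1737 + 2952 = 4689.0 km = 4.6890×10⁶ m.
For a circular orbit v = √(μ/r) = √(4.904×10¹² / 4.689×10⁶) = √(1.046×10⁶) = 1023 m/s.
That is 1.023 km/s.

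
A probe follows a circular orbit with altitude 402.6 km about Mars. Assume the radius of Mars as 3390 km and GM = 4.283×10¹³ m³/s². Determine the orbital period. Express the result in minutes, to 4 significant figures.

r = 3390 + 402.6 = 3792.6 km = 3.7926×10⁶ m.
Kepler's third law: T = 2π√(r³/μ) = 2π√((3.793×10⁶)³ / 4.283×10¹³).
r³/μ = 1.274×10⁶ s², so T = 2π × 1.129×10³ = 7.091×10³ s.
Converting: 7.091×10³ s ÷ 60.00 = 118.2 minutes.

T ≈ 118.2 minutes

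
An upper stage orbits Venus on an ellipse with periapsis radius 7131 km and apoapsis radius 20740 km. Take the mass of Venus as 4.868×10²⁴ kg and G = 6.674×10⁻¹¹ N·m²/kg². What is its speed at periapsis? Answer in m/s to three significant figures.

μ = GM = 6.674×10⁻¹¹ × 4.868×10²⁴ = 3.249×10¹⁴ m³/s².
Semi-major axis a = (r_p + r_a)/2 = 13936 km = 1.394×10⁷ m.
Vis-viva: v² = μ(2/r − 1/a) = 3.249×10¹⁴ × (2.805×10⁻⁷ − 7.176×10⁻⁸) = 6.781×10⁷ m²/s².
v = 8234 m/s.

v ≈ 8230 m/s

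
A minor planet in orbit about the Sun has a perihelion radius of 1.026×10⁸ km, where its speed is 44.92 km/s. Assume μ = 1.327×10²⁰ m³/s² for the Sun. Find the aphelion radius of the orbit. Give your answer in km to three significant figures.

aphelion radius ≈ 3.64×10⁸ km

r_p = 1.026×10¹¹ m.
Specific energy ε = v²/2 − μ/r = -2.845×10⁸ J/kg, so a = −μ/(2ε) = 2.332×10¹¹ m.
The apsides satisfy r_p + r_a = 2a, so the aphelion radius is 2a − r_p = 3.639×10¹¹ m = 3.6388×10⁸ km.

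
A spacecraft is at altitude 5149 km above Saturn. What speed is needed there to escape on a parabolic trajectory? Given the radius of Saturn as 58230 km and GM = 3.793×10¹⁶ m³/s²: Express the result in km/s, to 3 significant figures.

v_esc ≈ 34.6 km/s

r = 58230 + 5149 = 63379 km = 6.3379×10⁷ m.
Escape speed v_esc = √(2μ/r) = √(2 × 3.793×10¹⁶ / 6.338×10⁷) = √(1.197×10⁹) = 34600 m/s.
= 34.60 km/s.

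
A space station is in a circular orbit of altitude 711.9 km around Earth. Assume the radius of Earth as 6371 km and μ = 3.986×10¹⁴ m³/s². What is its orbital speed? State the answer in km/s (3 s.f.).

r = 6371 + 711.9 = 7082.9 km = 7.0829×10⁶ m.
For a circular orbit v = √(μ/r) = √(3.986×10¹⁴ / 7.083×10⁶) = √(5.628×10⁷) = 7502 m/s.
That is 7.502 km/s.

v ≈ 7.50 km/s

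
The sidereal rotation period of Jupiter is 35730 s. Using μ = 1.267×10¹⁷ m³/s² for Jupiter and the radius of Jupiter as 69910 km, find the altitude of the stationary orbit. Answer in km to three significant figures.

A synchronous orbit has period T, so by Kepler's third law a = (μT²/4π²)^(1/3).
μT²/4π² = 1.267×10¹⁷ × (3.573×10⁴)² / 39.48 = 4.097×10²⁴ m³.
a = 1.600×10⁸ m = 1.6002×10⁵ km.
Altitude h = a − R = 1.6002×10⁵ − 69910 = 90105 km.

h_sync ≈ 90100 km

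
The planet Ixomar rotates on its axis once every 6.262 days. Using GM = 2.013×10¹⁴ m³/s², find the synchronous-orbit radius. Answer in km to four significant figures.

r_sync ≈ 1.143×10⁵ km

T = 6.262 days = 5.410×10⁵ s.
A synchronous orbit has period T, so by Kepler's third law a = (μT²/4π²)^(1/3).
μT²/4π² = 2.013×10¹⁴ × (5.410×10⁵)² / 39.48 = 1.493×10²⁴ m³.
a = 1.143×10⁸ m = 1.1428×10⁵ km.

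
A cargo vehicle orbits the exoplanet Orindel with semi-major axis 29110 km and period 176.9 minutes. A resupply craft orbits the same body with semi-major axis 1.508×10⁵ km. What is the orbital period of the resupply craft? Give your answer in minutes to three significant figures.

T₂ ≈ 2090 minutes

Kepler's third law: T² ∝ a³, so T₂ = T₁ (a₂/a₁)^(3/2).
a₂/a₁ = 5.180, (a₂/a₁)^(3/2) = 11.79.
T₂ = 176.9 × 11.79 = 2086 minutes.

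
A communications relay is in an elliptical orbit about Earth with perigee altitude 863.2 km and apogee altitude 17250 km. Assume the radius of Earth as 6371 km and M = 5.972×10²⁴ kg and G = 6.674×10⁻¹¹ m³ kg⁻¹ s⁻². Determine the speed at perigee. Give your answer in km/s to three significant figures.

v ≈ 9.18 km/s

μ = GM = 6.674×10⁻¹¹ × 5.972×10²⁴ = 3.986×10¹⁴ m³/s².
r_p = 6371 + 863.2 = 7234.2 km = 7.2342×10⁶ m.
r_a = 6371 + 17250 = 23621 km = 2.3621×10⁷ m.
Semi-major axis a = (r_p + r_a)/2 = 15428 km = 1.543×10⁷ m.
Vis-viva: v² = μ(2/r − 1/a) = 3.986×10¹⁴ × (2.765×10⁻⁷ − 6.482×10⁻⁸) = 8.436×10⁷ m²/s².
v = 9185 m/s = 9.185 km/s.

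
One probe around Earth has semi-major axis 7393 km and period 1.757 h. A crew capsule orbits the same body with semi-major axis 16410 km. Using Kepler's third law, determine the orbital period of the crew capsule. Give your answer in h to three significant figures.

Kepler's third law: T² ∝ a³, so T₂ = T₁ (a₂/a₁)^(3/2).
a₂/a₁ = 2.220, (a₂/a₁)^(3/2) = 3.307.
T₂ = 1.757 × 3.307 = 5.810 h.

T₂ ≈ 5.81 h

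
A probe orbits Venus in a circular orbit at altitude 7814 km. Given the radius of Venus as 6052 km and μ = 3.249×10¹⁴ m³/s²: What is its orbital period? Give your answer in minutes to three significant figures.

T ≈ 300 minutes

r = 6052 + 7814 = 13866 km = 1.3866×10⁷ m.
Kepler's third law: T = 2π√(r³/μ) = 2π√((1.387×10⁷)³ / 3.249×10¹⁴).
r³/μ = 8.205×10⁶ s², so T = 2π × 2.865×10³ = 1.800×10⁴ s.
Converting: 1.800×10⁴ s ÷ 60.00 = 300.0 minutes.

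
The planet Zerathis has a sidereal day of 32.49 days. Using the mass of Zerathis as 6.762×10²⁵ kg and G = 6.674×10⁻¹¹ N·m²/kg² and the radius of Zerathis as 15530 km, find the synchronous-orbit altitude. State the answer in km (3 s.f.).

μ = GM = 6.674×10⁻¹¹ × 6.762×10²⁵ = 4.513×10¹⁵ m³/s².
T = 32.49 days = 2.807×10⁶ s.
A synchronous orbit has period T, so by Kepler's third law a = (μT²/4π²)^(1/3).
μT²/4π² = 4.513×10¹⁵ × (2.807×10⁶)² / 39.48 = 9.008×10²⁶ m³.
a = 9.658×10⁸ m = 9.6578×10⁵ km.
Altitude h = a − R = 9.6578×10⁵ − 15530 = 9.5025×10⁵ km.

h_sync ≈ 9.50×10⁵ km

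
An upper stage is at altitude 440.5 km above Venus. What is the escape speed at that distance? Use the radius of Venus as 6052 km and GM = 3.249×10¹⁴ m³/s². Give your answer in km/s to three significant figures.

r = 6052 + 440.5 = 6492.5 km = 6.4925×10⁶ m.
Escape speed v_esc = √(2μ/r) = √(2 × 3.249×10¹⁴ / 6.492×10⁶) = √(1.001×10⁸) = 10000 m/s.
= 10.00 km/s.

v_esc ≈ 10.0 km/s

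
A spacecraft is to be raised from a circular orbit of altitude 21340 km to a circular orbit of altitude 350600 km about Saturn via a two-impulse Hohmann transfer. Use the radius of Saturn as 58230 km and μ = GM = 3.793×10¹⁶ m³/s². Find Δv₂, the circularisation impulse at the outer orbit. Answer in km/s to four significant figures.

r₁ = 58230 + 21340 = 79570 km = 7.9570×10⁷ m.
r₂ = 58230 + 350600 = 408830 km = 4.0883×10⁸ m.
Transfer ellipse a_t = (r₁ + r₂)/2 = 2.442×10⁸ m.
At r₁: circular v_c1 = √(μ/r₁) = 21830 m/s; transfer-perikrone v_p = √[μ(2/r₁ − 1/a_t)] = 28250 m/s.
At r₂: circular v_c2 = √(μ/r₂) = 9632 m/s; transfer-apokrone v_a = √[μ(2/r₂ − 1/a_t)] = 5498 m/s.
Δv₂ = v_c2 − v_a = 4134 m/s.
= 4.134 km/s.

Δv ≈ 4.134 km/s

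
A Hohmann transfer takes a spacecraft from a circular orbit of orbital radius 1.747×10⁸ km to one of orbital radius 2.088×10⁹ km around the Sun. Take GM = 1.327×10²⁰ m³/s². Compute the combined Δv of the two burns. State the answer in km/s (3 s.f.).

Δv_total ≈ 14.7 km/s

r₁ = 1.747×10⁸ km = 1.747×10¹¹ m.
r₂ = 2.088×10⁹ km = 2.088×10¹² m.
Transfer ellipse a_t = (r₁ + r₂)/2 = 1.131×10¹² m.
At r₁: circular v_c1 = √(μ/r₁) = 27560 m/s; transfer-perihelion v_p = √[μ(2/r₁ − 1/a_t)] = 37440 m/s.
Δv₁ = v_p − v_c1 = 9881 m/s.
At r₂: circular v_c2 = √(μ/r₂) = 7972 m/s; transfer-aphelion v_a = √[μ(2/r₂ − 1/a_t)] = 3133 m/s.
Δv₂ = v_c2 − v_a = 4839 m/s.
Total Δv = Δv₁ + Δv₂ = 14720 m/s = 14.72 km/s.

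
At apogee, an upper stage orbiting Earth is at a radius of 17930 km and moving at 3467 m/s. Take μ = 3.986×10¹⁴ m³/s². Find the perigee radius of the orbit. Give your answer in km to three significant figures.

perigee radius ≈ 6640 km

r_a = 1.793×10⁷ m.
Specific energy ε = v²/2 − μ/r = -1.622×10⁷ J/kg, so a = −μ/(2ε) = 1.229×10⁷ m.
The apsides satisfy r_p + r_a = 2a, so the perigee radius is 2a − r_a = 6.643×10⁶ m = 6643.3 km.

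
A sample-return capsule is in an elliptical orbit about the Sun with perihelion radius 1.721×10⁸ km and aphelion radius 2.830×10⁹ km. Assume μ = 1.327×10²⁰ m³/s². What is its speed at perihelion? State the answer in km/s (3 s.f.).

v ≈ 38.1 km/s

Semi-major axis a = (r_p + r_a)/2 = 1.5010×10⁹ km = 1.501×10¹² m.
Vis-viva: v² = μ(2/r − 1/a) = 1.327×10²⁰ × (1.162×10⁻¹¹ − 6.662×10⁻¹³) = 1.454×10⁹ m²/s².
v = 38130 m/s = 38.13 km/s.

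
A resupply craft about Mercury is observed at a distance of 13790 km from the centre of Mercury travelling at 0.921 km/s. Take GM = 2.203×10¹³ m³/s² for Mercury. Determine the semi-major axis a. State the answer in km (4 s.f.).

a ≈ 9387 km

r = 1.379×10⁷ m.
Specific orbital energy ε = v²/2 − μ/r = (921.0)²/2 − 2.203×10¹³/1.379×10⁷ = -1.173×10⁶ J/kg.
Since ε = −μ/(2a), a = −μ/(2ε) = 9.387×10⁶ m = 9387.1 km.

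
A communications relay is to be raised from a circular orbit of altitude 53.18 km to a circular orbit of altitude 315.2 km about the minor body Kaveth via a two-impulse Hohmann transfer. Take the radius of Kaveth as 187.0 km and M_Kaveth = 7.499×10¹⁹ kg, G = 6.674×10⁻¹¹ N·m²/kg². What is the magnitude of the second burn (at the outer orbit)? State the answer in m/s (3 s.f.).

Δv ≈ 19.5 m/s

μ = GM = 6.674×10⁻¹¹ × 7.499×10¹⁹ = 5.005×10⁹ m³/s².
r₁ = 187.0 + 53.18 = 240.18 km = 2.4018×10⁵ m.
r₂ = 187.0 + 315.2 = 502.20 km = 5.0220×10⁵ m.
Transfer ellipse a_t = (r₁ + r₂)/2 = 3.712×10⁵ m.
At r₁: circular v_c1 = √(μ/r₁) = 144.4 m/s; transfer-periapsis v_p = √[μ(2/r₁ − 1/a_t)] = 167.9 m/s.
At r₂: circular v_c2 = √(μ/r₂) = 99.83 m/s; transfer-apoapsis v_a = √[μ(2/r₂ − 1/a_t)] = 80.30 m/s.
Δv₂ = v_c2 − v_a = 19.53 m/s.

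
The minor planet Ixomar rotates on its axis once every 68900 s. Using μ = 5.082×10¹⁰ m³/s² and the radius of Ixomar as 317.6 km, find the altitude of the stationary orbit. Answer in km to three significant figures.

A synchronous orbit has period T, so by Kepler's third law a = (μT²/4π²)^(1/3).
μT²/4π² = 5.082×10¹⁰ × (6.890×10⁴)² / 39.48 = 6.111×10¹⁸ m³.
a = 1.828×10⁶ m = 1828.3 km.
Altitude h = a − R = 1828.3 − 317.6 = 1510.7 km.

h_sync ≈ 1510 km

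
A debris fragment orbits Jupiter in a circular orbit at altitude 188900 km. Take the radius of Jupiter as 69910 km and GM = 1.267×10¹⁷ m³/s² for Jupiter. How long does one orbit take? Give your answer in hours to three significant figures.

r = 69910 + 188900 = 258810 km = 2.5881×10⁸ m.
Kepler's third law: T = 2π√(r³/μ) = 2π√((2.588×10⁸)³ / 1.267×10¹⁷).
r³/μ = 1.368×10⁸ s², so T = 2π × 1.170×10⁴ = 7.350×10⁴ s.
Converting: 7.350×10⁴ s ÷ 3600 = 20.42 hours.

T ≈ 20.4 hours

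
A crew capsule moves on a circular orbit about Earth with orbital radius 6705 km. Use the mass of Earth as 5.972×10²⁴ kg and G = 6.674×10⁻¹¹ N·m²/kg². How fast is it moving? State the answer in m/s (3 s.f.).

v ≈ 7710 m/s

μ = GM = 6.674×10⁻¹¹ × 5.972×10²⁴ = 3.986×10¹⁴ m³/s².
r = 6705 km = 6.705×10⁶ m.
For a circular orbit v = √(μ/r) = √(3.986×10¹⁴ / 6.705×10⁶) = √(5.944×10⁷) = 7710 m/s.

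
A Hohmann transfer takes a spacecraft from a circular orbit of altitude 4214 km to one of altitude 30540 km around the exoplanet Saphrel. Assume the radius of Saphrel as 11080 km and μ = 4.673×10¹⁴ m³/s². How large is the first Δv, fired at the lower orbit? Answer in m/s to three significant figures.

r₁ = 11080 + 4214 = 15294 km = 1.5294×10⁷ m.
r₂ = 11080 + 30540 = 41620 km = 4.1620×10⁷ m.
Transfer ellipse a_t = (r₁ + r₂)/2 = 2.846×10⁷ m.
At r₁: circular v_c1 = √(μ/r₁) = 5528 m/s; transfer-periapsis v_p = √[μ(2/r₁ − 1/a_t)] = 6685 m/s.
Δv₁ = v_p − v_c1 = 1157 m/s.

Δv ≈ 1160 m/s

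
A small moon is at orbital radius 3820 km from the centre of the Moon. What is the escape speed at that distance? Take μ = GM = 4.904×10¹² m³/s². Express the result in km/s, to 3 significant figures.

v_esc ≈ 1.60 km/s

r = 3820 km = 3.820×10⁶ m.
Escape speed v_esc = √(2μ/r) = √(2 × 4.904×10¹² / 3.820×10⁶) = √(2.568×10⁶) = 1602 m/s.
= 1.602 km/s.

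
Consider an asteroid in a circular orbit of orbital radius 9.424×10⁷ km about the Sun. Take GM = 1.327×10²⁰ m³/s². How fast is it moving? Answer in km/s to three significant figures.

r = 9.424×10⁷ km = 9.424×10¹⁰ m.
For a circular orbit v = √(μ/r) = √(1.327×10²⁰ / 9.424×10¹⁰) = √(1.408×10⁹) = 37520 m/s.
That is 37.52 km/s.

v ≈ 37.5 km/s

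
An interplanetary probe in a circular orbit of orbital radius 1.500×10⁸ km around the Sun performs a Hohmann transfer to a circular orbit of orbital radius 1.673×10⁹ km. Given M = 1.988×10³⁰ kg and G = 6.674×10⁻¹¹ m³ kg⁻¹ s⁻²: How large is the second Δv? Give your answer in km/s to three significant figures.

Δv ≈ 5.29 km/s

μ = GM = 6.674×10⁻¹¹ × 1.988×10³⁰ = 1.327×10²⁰ m³/s².
r₁ = 1.500×10⁸ km = 1.500×10¹¹ m.
r₂ = 1.673×10⁹ km = 1.673×10¹² m.
Transfer ellipse a_t = (r₁ + r₂)/2 = 9.115×10¹¹ m.
At r₁: circular v_c1 = √(μ/r₁) = 29740 m/s; transfer-perihelion v_p = √[μ(2/r₁ − 1/a_t)] = 40290 m/s.
At r₂: circular v_c2 = √(μ/r₂) = 8905 m/s; transfer-aphelion v_a = √[μ(2/r₂ − 1/a_t)] = 3613 m/s.
Δv₂ = v_c2 − v_a = 5293 m/s.
= 5.293 km/s.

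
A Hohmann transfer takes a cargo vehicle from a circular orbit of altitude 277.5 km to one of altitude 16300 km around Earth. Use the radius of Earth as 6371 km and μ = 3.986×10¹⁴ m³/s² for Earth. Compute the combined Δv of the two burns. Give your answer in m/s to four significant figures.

Δv_total ≈ 3255 m/s

r₁ = 6371 + 277.5 = 6648.5 km = 6.6485×10⁶ m.
r₂ = 6371 + 16300 = 22671 km = 2.2671×10⁷ m.
Transfer ellipse a_t = (r₁ + r₂)/2 = 1.466×10⁷ m.
At r₁: circular v_c1 = √(μ/r₁) = 7743 m/s; transfer-perigee v_p = √[μ(2/r₁ − 1/a_t)] = 9629 m/s.
Δv₁ = v_p − v_c1 = 1886 m/s.
At r₂: circular v_c2 = √(μ/r₂) = 4193 m/s; transfer-apogee v_a = √[μ(2/r₂ − 1/a_t)] = 2824 m/s.
Δv₂ = v_c2 − v_a = 1369 m/s.
Total Δv = Δv₁ + Δv₂ = 3255 m/s.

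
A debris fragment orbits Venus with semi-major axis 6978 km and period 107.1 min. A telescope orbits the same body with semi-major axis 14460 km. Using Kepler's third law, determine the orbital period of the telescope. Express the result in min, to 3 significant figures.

Kepler's third law: T² ∝ a³, so T₂ = T₁ (a₂/a₁)^(3/2).
a₂/a₁ = 2.072, (a₂/a₁)^(3/2) = 2.983.
T₂ = 107.1 × 2.983 = 319.5 min.

T₂ ≈ 319 min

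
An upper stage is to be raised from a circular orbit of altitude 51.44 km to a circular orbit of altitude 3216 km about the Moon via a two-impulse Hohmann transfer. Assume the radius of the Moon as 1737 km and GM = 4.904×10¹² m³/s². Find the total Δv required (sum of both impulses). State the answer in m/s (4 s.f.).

Δv_total ≈ 621.6 m/s

r₁ = 1737 + 51.44 = 1788.4 km = 1.7884×10⁶ m.
r₂ = 1737 + 3216 = 4953.0 km = 4.9530×10⁶ m.
Transfer ellipse a_t = (r₁ + r₂)/2 = 3.371×10⁶ m.
At r₁: circular v_c1 = √(μ/r₁) = 1656 m/s; transfer-perilune v_p = √[μ(2/r₁ − 1/a_t)] = 2007 m/s.
Δv₁ = v_p − v_c1 = 351.4 m/s.
At r₂: circular v_c2 = √(μ/r₂) = 995.0 m/s; transfer-apolune v_a = √[μ(2/r₂ − 1/a_t)] = 724.8 m/s.
Δv₂ = v_c2 − v_a = 270.2 m/s.
Total Δv = Δv₁ + Δv₂ = 621.6 m/s.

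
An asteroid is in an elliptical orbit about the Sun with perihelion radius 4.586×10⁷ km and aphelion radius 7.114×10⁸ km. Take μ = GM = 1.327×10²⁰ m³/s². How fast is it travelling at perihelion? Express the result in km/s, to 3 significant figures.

v ≈ 73.7 km/s

Semi-major axis a = (r_p + r_a)/2 = 3.7863×10⁸ km = 3.786×10¹¹ m.
Vis-viva: v² = μ(2/r − 1/a) = 1.327×10²⁰ × (4.361×10⁻¹¹ − 2.641×10⁻¹²) = 5.437×10⁹ m²/s².
v = 73730 m/s = 73.73 km/s.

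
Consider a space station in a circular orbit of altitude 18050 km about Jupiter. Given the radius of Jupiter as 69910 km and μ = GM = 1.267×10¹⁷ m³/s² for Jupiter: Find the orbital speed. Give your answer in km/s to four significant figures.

v ≈ 37.95 km/s

r = 69910 + 18050 = 87960 km = 8.7960×10⁷ m.
For a circular orbit v = √(μ/r) = √(1.267×10¹⁷ / 8.796×10⁷) = √(1.440×10⁹) = 37950 m/s.
That is 37.95 km/s.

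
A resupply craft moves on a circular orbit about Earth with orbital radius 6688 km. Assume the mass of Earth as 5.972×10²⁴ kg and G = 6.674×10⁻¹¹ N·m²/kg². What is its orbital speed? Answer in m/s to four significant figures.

μ = GM = 6.674×10⁻¹¹ × 5.972×10²⁴ = 3.986×10¹⁴ m³/s².
r = 6688 km = 6.688×10⁶ m.
For a circular orbit v = √(μ/r) = √(3.986×10¹⁴ / 6.688×10⁶) = √(5.959×10⁷) = 7720 m/s.

v ≈ 7720 m/s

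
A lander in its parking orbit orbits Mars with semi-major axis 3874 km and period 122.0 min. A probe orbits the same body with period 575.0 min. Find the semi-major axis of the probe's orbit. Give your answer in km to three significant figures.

a₂ ≈ 10900 km

Kepler's third law: a³ ∝ T², so a₂ = a₁ (T₂/T₁)^(2/3).
T₂/T₁ = 4.713, (T₂/T₁)^(2/3) = 2.811.
a₂ = 3874 × 2.811 = 10890 km.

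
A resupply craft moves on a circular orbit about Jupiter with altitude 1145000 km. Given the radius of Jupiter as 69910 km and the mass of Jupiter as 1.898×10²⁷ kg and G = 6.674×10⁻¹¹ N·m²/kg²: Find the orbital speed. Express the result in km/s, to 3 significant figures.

v ≈ 10.2 km/s

μ = GM = 6.674×10⁻¹¹ × 1.898×10²⁷ = 1.267×10¹⁷ m³/s².
r = 69910 + 1145000 = 1214900 km = 1.2149×10⁹ m.
For a circular orbit v = √(μ/r) = √(1.267×10¹⁷ / 1.215×10⁹) = √(1.043×10⁸) = 10210 m/s.
That is 10.21 km/s.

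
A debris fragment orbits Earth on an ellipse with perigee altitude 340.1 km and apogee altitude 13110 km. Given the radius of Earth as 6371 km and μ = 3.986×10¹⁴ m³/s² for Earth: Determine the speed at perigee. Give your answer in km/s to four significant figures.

v ≈ 9.400 km/s

r_p = 6371 + 340.1 = 6711.1 km = 6.7111×10⁶ m.
r_a = 6371 + 13110 = 19481 km = 1.9481×10⁷ m.
Semi-major axis a = (r_p + r_a)/2 = 13096 km = 1.310×10⁷ m.
Vis-viva: v² = μ(2/r − 1/a) = 3.986×10¹⁴ × (2.980×10⁻⁷ − 7.636×10⁻⁸) = 8.835×10⁷ m²/s².
v = 9400 m/s = 9.400 km/s.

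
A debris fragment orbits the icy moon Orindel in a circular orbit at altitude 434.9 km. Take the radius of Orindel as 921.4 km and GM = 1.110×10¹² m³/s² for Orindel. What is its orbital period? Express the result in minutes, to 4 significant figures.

r = 921.4 + 434.9 = 1356.3 km = 1.3563×10⁶ m.
Kepler's third law: T = 2π√(r³/μ) = 2π√((1.356×10⁶)³ / 1.110×10¹²).
r³/μ = 2.248×10⁶ s², so T = 2π × 1.499×10³ = 9.420×10³ s.
Converting: 9.420×10³ s ÷ 60.00 = 157.0 minutes.

T ≈ 157.0 minutes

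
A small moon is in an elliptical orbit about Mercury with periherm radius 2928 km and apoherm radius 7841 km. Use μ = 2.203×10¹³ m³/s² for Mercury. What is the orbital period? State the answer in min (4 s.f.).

T ≈ 278.8 min

Semi-major axis a = (r_p + r_a)/2 = (2928.0 + 7841.0)/2 = 5384.5 km = 5.384×10⁶ m.
By Kepler's third law T = 2π√(a³/μ) = 2π × 2.662×10³ = 1.673×10⁴ s.
= 278.8 min.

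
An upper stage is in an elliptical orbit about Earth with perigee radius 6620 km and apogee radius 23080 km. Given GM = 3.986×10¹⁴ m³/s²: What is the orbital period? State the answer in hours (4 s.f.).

Semi-major axis a = (r_p + r_a)/2 = (6620.0 + 23080)/2 = 14850 km = 1.485×10⁷ m.
By Kepler's third law T = 2π√(a³/μ) = 2π × 2.866×10³ = 1.801×10⁴ s.
= 5.003 hours.

T ≈ 5.003 hours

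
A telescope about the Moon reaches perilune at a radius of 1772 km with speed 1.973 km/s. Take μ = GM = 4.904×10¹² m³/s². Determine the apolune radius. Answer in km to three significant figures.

r_p = 1.772×10⁶ m.
Specific energy ε = v²/2 − μ/r = -8.211×10⁵ J/kg, so a = −μ/(2ε) = 2.986×10⁶ m.
The apsides satisfy r_p + r_a = 2a, so the apolune radius is 2a − r_p = 4.200×10⁶ m = 4200.3 km.

apolune radius ≈ 4200 km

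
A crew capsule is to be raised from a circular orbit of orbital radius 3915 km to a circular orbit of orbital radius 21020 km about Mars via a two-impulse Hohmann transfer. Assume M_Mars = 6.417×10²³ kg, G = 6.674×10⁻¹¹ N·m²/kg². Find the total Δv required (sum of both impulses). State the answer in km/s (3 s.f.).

μ = GM = 6.674×10⁻¹¹ × 6.417×10²³ = 4.283×10¹³ m³/s².
r₁ = 3915 km = 3.915×10⁶ m.
r₂ = 21020 km = 2.102×10⁷ m.
Transfer ellipse a_t = (r₁ + r₂)/2 = 1.247×10⁷ m.
At r₁: circular v_c1 = √(μ/r₁) = 3307 m/s; transfer-periapsis v_p = √[μ(2/r₁ − 1/a_t)] = 4295 m/s.
Δv₁ = v_p − v_c1 = 987.1 m/s.
At r₂: circular v_c2 = √(μ/r₂) = 1427 m/s; transfer-apoapsis v_a = √[μ(2/r₂ − 1/a_t)] = 799.9 m/s.
Δv₂ = v_c2 − v_a = 627.5 m/s.
Total Δv = Δv₁ + Δv₂ = 1615 m/s = 1.615 km/s.

Δv_total ≈ 1.61 km/s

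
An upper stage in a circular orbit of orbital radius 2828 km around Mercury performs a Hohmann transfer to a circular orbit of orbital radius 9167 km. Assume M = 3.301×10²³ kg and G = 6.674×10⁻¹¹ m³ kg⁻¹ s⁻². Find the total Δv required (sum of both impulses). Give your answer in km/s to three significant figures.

μ = GM = 6.674×10⁻¹¹ × 3.301×10²³ = 2.203×10¹³ m³/s².
r₁ = 2828 km = 2.828×10⁶ m.
r₂ = 9167 km = 9.167×10⁶ m.
Transfer ellipse a_t = (r₁ + r₂)/2 = 5.998×10⁶ m.
At r₁: circular v_c1 = √(μ/r₁) = 2791 m/s; transfer-periherm v_p = √[μ(2/r₁ − 1/a_t)] = 3451 m/s.
Δv₁ = v_p − v_c1 = 659.6 m/s.
At r₂: circular v_c2 = √(μ/r₂) = 1550 m/s; transfer-apoherm v_a = √[μ(2/r₂ − 1/a_t)] = 1065 m/s.
Δv₂ = v_c2 − v_a = 485.7 m/s.
Total Δv = Δv₁ + Δv₂ = 1145 m/s = 1.145 km/s.

Δv_total ≈ 1.15 km/s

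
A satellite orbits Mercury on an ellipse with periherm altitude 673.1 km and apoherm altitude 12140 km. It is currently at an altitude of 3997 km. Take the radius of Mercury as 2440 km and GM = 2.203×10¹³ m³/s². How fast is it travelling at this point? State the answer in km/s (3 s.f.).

r_p = 2440 + 673.1 = 3113.1 km = 3.1131×10⁶ m.
r_a = 2440 + 12140 = 14580 km = 1.4580×10⁷ m.
r = 2440 + 3997 = 6437.0 km = 6.437×10⁶ m.
Semi-major axis a = (r_p + r_a)/2 = 8846.5 km = 8.847×10⁶ m.
Vis-viva: v² = μ(2/r − 1/a) = 2.203×10¹³ × (3.107×10⁻⁷ − 1.130×10⁻⁷) = 4.355×10⁶ m²/s².
v = 2087 m/s = 2.087 km/s.

v ≈ 2.09 km/s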